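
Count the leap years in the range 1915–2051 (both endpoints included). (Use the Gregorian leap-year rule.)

34

Multiples of 4 in [1915,2051]: 34.
Of those, multiples of 100: 1 (not leap unless ÷400).
Multiples of 400: 1.
Leap years = 34 − 1 + 1 = 34.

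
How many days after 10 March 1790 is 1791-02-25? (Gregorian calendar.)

352

Mar 10, 1790 → Apr 10, 1790: 31 days (March has 31).
Apr 10, 1790 → May 10, 1790: 30 days (April has 30).
May 10, 1790 → Jun 10, 1790: 31 days (May has 31).
Jun 10, 1790 → Jul 10, 1790: 30 days (June has 30).
Jul 10, 1790 → Aug 10, 1790: 31 days (July has 31).
Aug 10, 1790 → Sep 10, 1790: 31 days (August has 31).
Sep 10, 1790 → Oct 10, 1790: 30 days (September has 30).
Oct 10, 1790 → Nov 10, 1790: 31 days (October has 31).
Nov 10, 1790 → Dec 10, 1790: 30 days (November has 30).
Dec 10, 1790 → Jan 10, 1791: 31 days (December has 31).
Jan 10, 1791 → Feb 10, 1791: 31 days (January has 31).
Feb 10, 1791 → Feb 25, 1791: 15 days.
Total: 352 days.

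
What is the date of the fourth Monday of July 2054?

July 1, 2054 is a Wednesday.
The first Monday is therefore July 6 (5 days later).
The fourth Monday is 6 + 3×7 = July 27.

July 27, 2054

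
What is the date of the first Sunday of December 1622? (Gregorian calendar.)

December 4, 1622

December 1, 1622 is a Thursday.
The first Sunday is therefore December 4 (3 days later).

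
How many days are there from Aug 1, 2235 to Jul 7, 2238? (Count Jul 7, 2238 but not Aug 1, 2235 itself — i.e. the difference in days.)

Aug 1, 2235 → Aug 1, 2236: 366 days (Feb 29, 2236 is in that span).
Aug 1, 2236 → Aug 1, 2237: 365 days.
Aug 1, 2237 → Sep 1, 2237: 31 days (August has 31).
Sep 1, 2237 → Oct 1, 2237: 30 days (September has 30).
Oct 1, 2237 → Nov 1, 2237: 31 days (October has 31).
Nov 1, 2237 → Dec 1, 2237: 30 days (November has 30).
Dec 1, 2237 → Jan 1, 2238: 31 days (December has 31).
Jan 1, 2238 → Feb 1, 2238: 31 days (January has 31).
Feb 1, 2238 → Mar 1, 2238: 28 days (February has 28).
Mar 1, 2238 → Apr 1, 2238: 31 days (March has 31).
Apr 1, 2238 → May 1, 2238: 30 days (April has 30).
May 1, 2238 → Jun 1, 2238: 31 days (May has 31).
Jun 1, 2238 → Jul 1, 2238: 30 days (June has 30).
Jul 1, 2238 → Jul 7, 2238: 6 days.
Total: 1071 days.

1071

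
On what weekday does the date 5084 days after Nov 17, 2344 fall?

First find the weekday of Nov 17, 2344. Doomsday rule: the anchor day for the 2300s is Wednesday. For year 44: 44÷12 = 3 r 8, and 8÷4 = 2, so 3+8+2 = 13.
Wednesday + 13 ≡ Tuesday — that's 2344's doomsday.
In November the doomsday date is Nov 7.
Nov 17 is 10 days after Nov 7; 10 mod 7 = 3, so Tuesday + 3 = Friday.
5084 mod 7 = 2, so 5084 days after a Friday is Friday + 2 = Sunday.

Sunday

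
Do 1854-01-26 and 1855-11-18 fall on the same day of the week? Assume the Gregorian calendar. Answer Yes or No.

From Jan 26, 1854 to Nov 18, 1855 is 661 days.
661 mod 7 = 3, so they are different weekdays.
(Jan 26, 1854 is a Thursday; Nov 18, 1855 is a Sunday.)

No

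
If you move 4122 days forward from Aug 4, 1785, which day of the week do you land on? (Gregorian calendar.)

Wednesday

First find the weekday of Aug 4, 1785. Doomsday rule: the anchor day for the 1700s is Sunday. For year 85: 85÷12 = 7 r 1, and 1÷4 = 0, so 7+1+0 = 8.
Sunday + 8 ≡ Monday — that's 1785's doomsday.
In August the doomsday date is Aug 8.
Aug 4 is 4 days before Aug 8; 4 mod 7 = 4, so Monday − 4 = Thursday.
4122 mod 7 = 6, so 4122 days after a Thursday is Thursday + 6 = Wednesday.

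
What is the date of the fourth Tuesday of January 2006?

January 1, 2006 is a Sunday.
The first Tuesday is therefore January 3 (2 days later).
The fourth Tuesday is 3 + 3×7 = January 24.

January 24, 2006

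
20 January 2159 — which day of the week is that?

Saturday

Doomsday rule: the anchor day for the 2100s is Sunday. For year 59: 59÷12 = 4 r 11, and 11÷4 = 2, so 4+11+2 = 17.
Sunday + 17 ≡ Wednesday — that's 2159's doomsday.
In January the doomsday date is Jan 3 (2159 is not a leap year).
Jan 20 is 17 days after Jan 3; 17 mod 7 = 3, so Wednesday + 3 = Saturday.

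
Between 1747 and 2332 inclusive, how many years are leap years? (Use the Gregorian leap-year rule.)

Multiples of 4 in [1747,2332]: 147.
Of those, multiples of 100: 6 (not leap unless ÷400).
Multiples of 400: 1.
Leap years = 147 − 6 + 1 = 142.

142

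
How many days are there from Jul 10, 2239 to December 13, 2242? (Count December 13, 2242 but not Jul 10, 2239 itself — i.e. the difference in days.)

1252

Jul 10, 2239 → Jul 10, 2240: 366 days (Feb 29, 2240 is in that span).
Jul 10, 2240 → Jul 10, 2241: 365 days.
Jul 10, 2241 → Jul 10, 2242: 365 days.
Jul 10, 2242 → Aug 10, 2242: 31 days (July has 31).
Aug 10, 2242 → Sep 10, 2242: 31 days (August has 31).
Sep 10, 2242 → Oct 10, 2242: 30 days (September has 30).
Oct 10, 2242 → Nov 10, 2242: 31 days (October has 31).
Nov 10, 2242 → Dec 10, 2242: 30 days (November has 30).
Dec 10, 2242 → Dec 13, 2242: 3 days.
Total: 1252 days.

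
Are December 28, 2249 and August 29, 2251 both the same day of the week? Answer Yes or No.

Yes

From Dec 28, 2249 to Aug 29, 2251 is 609 days.
609 mod 7 = 0, so they are the same weekday.
(Dec 28, 2249 is a Friday; Aug 29, 2251 is a Friday.)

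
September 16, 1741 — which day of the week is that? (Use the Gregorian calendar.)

Saturday

Doomsday rule: the anchor day for the 1700s is Sunday. For year 41: 41÷12 = 3 r 5, and 5÷4 = 1, so 3+5+1 = 9.
Sunday + 9 ≡ Tuesday — that's 1741's doomsday.
In September the doomsday date is Sep 5.
Sep 16 is 11 days after Sep 5; 11 mod 7 = 4, so Tuesday + 4 = Saturday.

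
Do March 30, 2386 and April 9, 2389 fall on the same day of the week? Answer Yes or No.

Yes

From Mar 30, 2386 to Apr 9, 2389 is 1106 days.
1106 mod 7 = 0, so they are the same weekday.
(Mar 30, 2386 is a Sunday; Apr 9, 2389 is a Sunday.)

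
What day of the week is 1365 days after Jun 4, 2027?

Jun 4, 2027 is a Friday.
1365 mod 7 = 0, so 1365 days after a Friday is Friday + 0 = Friday.

Friday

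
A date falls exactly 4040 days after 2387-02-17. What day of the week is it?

Feb 17, 2387 is a Tuesday.
4040 mod 7 = 1, so 4040 days after a Tuesday is Tuesday + 1 = Wednesday.

Wednesday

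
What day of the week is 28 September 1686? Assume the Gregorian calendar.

Doomsday rule: the anchor day for the 1600s is Tuesday. For year 86: 86÷12 = 7 r 2, and 2÷4 = 0, so 7+2+0 = 9.
Tuesday + 9 ≡ Thursday — that's 1686's doomsday.
In September the doomsday date is Sep 5.
Sep 28 is 23 days after Sep 5; 23 mod 7 = 2, so Thursday + 2 = Saturday.

Saturday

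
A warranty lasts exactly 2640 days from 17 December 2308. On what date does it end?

March 10, 2316

+365 (one year) → Dec 17, 2309 (2275 left).
+365 (one year) → Dec 17, 2310 (1910 left).
+365 (one year) → Dec 17, 2311 (1545 left).
+366 (one year; includes Feb 29, 2312) → Dec 17, 2312 (1179 left).
+365 (one year) → Dec 17, 2313 (814 left).
+365 (one year) → Dec 17, 2314 (449 left).
+365 (one year) → Dec 17, 2315 (84 left).
Dec has 31 days: +15 → Jan 1, 2316 (69 left).
Jan has 31 days: +31 → Feb 1, 2316 (38 left).
Feb has 29 days: +29 → Mar 1, 2316 (9 left).
+9 → Mar 10, 2316.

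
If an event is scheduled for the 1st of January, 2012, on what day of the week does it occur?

Doomsday rule: the anchor day for the 2000s is Tuesday. For year 12: 12÷12 = 1 r 0, and 0÷4 = 0, so 1+0+0 = 1.
Tuesday + 1 ≡ Wednesday — that's 2012's doomsday.
In January the doomsday date is Jan 4 (2012 is a leap year (divisible by 4)).
Jan 1 is 3 days before Jan 4; 3 mod 7 = 3, so Wednesday − 3 = Sunday.

Sunday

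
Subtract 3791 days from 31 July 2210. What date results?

March 14, 2200

−365 (one year) → Jul 31, 2209 (3426 left).
−365 (one year) → Jul 31, 2208 (3061 left).
−366 (one year; includes Feb 29, 2208) → Jul 31, 2207 (2695 left).
−365 (one year) → Jul 31, 2206 (2330 left).
−365 (one year) → Jul 31, 2205 (1965 left).
−365 (one year) → Jul 31, 2204 (1600 left).
−366 (one year; includes Feb 29, 2204) → Jul 31, 2203 (1234 left).
−365 (one year) → Jul 31, 2202 (869 left).
−365 (one year) → Jul 31, 2201 (504 left).
−365 (one year) → Jul 31, 2200 (139 left).
−31 → Jun 30, 2200 (end of Jun, 30 days; 108 left).
−30 → May 31, 2200 (end of May, 31 days; 78 left).
−31 → Apr 30, 2200 (end of Apr, 30 days; 47 left).
−30 → Mar 31, 2200 (end of Mar, 31 days; 17 left).
−17 → Mar 14, 2200.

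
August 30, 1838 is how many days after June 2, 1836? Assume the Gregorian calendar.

819

Jun 2, 1836 → Jun 2, 1837: 365 days.
Jun 2, 1837 → Jun 2, 1838: 365 days.
Jun 2, 1838 → Jul 2, 1838: 30 days (June has 30).
Jul 2, 1838 → Aug 2, 1838: 31 days (July has 31).
Aug 2, 1838 → Aug 30, 1838: 28 days.
Total: 819 days.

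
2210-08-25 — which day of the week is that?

Saturday

Doomsday rule: the anchor day for the 2200s is Friday. For year 10: 10÷12 = 0 r 10, and 10÷4 = 2, so 0+10+2 = 12.
Friday + 12 ≡ Wednesday — that's 2210's doomsday.
In August the doomsday date is Aug 8.
Aug 25 is 17 days after Aug 8; 17 mod 7 = 3, so Wednesday + 3 = Saturday.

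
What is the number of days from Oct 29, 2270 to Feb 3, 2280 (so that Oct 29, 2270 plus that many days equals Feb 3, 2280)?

Oct 29, 2270 → Oct 29, 2271: 365 days.
Oct 29, 2271 → Oct 29, 2272: 366 days (Feb 29, 2272 is in that span).
Oct 29, 2272 → Oct 29, 2273: 365 days.
Oct 29, 2273 → Oct 29, 2274: 365 days.
Oct 29, 2274 → Oct 29, 2275: 365 days.
Oct 29, 2275 → Oct 29, 2276: 366 days (Feb 29, 2276 is in that span).
Oct 29, 2276 → Oct 29, 2277: 365 days.
Oct 29, 2277 → Oct 29, 2278: 365 days.
Oct 29, 2278 → Oct 29, 2279: 365 days.
Oct 29, 2279 → Nov 29, 2279: 31 days (October has 31).
Nov 29, 2279 → Dec 29, 2279: 30 days (November has 30).
Dec 29, 2279 → Jan 29, 2280: 31 days (December has 31).
Jan 29, 2280 → Feb 3, 2280: 5 days.
Total: 3384 days.

3384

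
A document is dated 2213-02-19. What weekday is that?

Doomsday rule: the anchor day for the 2200s is Friday. For year 13: 13÷12 = 1 r 1, and 1÷4 = 0, so 1+1+0 = 2.
Friday + 2 ≡ Sunday — that's 2213's doomsday.
In February the doomsday date is Feb 28 (2213 is not a leap year).
Feb 19 is 9 days before Feb 28; 9 mod 7 = 2, so Sunday − 2 = Friday.

Friday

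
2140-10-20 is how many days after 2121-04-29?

7114

Apr 29, 2121 → Apr 29, 2122: 365 days.
Apr 29, 2122 → Apr 29, 2123: 365 days.
Apr 29, 2123 → Apr 29, 2124: 366 days (Feb 29, 2124 is in that span).
Apr 29, 2124 → Apr 29, 2125: 365 days.
Apr 29, 2125 → Apr 29, 2126: 365 days.
Apr 29, 2126 → Apr 29, 2127: 365 days.
Apr 29, 2127 → Apr 29, 2128: 366 days (Feb 29, 2128 is in that span).
Apr 29, 2128 → Apr 29, 2129: 365 days.
Apr 29, 2129 → Apr 29, 2130: 365 days.
Apr 29, 2130 → Apr 29, 2131: 365 days.
Apr 29, 2131 → Apr 29, 2132: 366 days (Feb 29, 2132 is in that span).
Apr 29, 2132 → Apr 29, 2133: 365 days.
Apr 29, 2133 → Apr 29, 2134: 365 days.
Apr 29, 2134 → Apr 29, 2135: 365 days.
Apr 29, 2135 → Apr 29, 2136: 366 days (Feb 29, 2136 is in that span).
Apr 29, 2136 → Apr 29, 2137: 365 days.
Apr 29, 2137 → Apr 29, 2138: 365 days.
Apr 29, 2138 → Apr 29, 2139: 365 days.
Apr 29, 2139 → Apr 29, 2140: 366 days (Feb 29, 2140 is in that span).
Apr 29, 2140 → May 29, 2140: 30 days (April has 30).
May 29, 2140 → Jun 29, 2140: 31 days (May has 31).
Jun 29, 2140 → Jul 29, 2140: 30 days (June has 30).
Jul 29, 2140 → Aug 29, 2140: 31 days (July has 31).
Aug 29, 2140 → Sep 29, 2140: 31 days (August has 31).
Sep 29, 2140 → Oct 20, 2140: 21 days.
Total: 7114 days.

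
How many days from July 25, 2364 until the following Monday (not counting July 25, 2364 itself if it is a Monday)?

2

Jul 25, 2364 is a Saturday.
From Saturday to the next Monday is 2 days.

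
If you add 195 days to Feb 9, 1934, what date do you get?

August 23, 1934

Feb has 28 days: +20 → Mar 1, 1934 (175 left).
Mar has 31 days: +31 → Apr 1, 1934 (144 left).
Apr has 30 days: +30 → May 1, 1934 (114 left).
May has 31 days: +31 → Jun 1, 1934 (83 left).
Jun has 30 days: +30 → Jul 1, 1934 (53 left).
Jul has 31 days: +31 → Aug 1, 1934 (22 left).
+22 → Aug 23, 1934.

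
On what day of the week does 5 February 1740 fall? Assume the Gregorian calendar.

Friday

Doomsday rule: the anchor day for the 1700s is Sunday. For year 40: 40÷12 = 3 r 4, and 4÷4 = 1, so 3+4+1 = 8.
Sunday + 8 ≡ Monday — that's 1740's doomsday.
In February the doomsday date is Feb 29 (1740 is a leap year (divisible by 4)).
Feb 5 is 24 days before Feb 29; 24 mod 7 = 3, so Monday − 3 = Friday.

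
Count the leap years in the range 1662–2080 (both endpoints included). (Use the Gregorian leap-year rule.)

102

Multiples of 4 in [1662,2080]: 105.
Of those, multiples of 100: 4 (not leap unless ÷400).
Multiples of 400: 1.
Leap years = 105 − 4 + 1 = 102.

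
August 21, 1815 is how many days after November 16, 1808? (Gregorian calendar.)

Nov 16, 1808 → Nov 16, 1809: 365 days.
Nov 16, 1809 → Nov 16, 1810: 365 days.
Nov 16, 1810 → Nov 16, 1811: 365 days.
Nov 16, 1811 → Nov 16, 1812: 366 days (Feb 29, 1812 is in that span).
Nov 16, 1812 → Nov 16, 1813: 365 days.
Nov 16, 1813 → Nov 16, 1814: 365 days.
Nov 16, 1814 → Dec 16, 1814: 30 days (November has 30).
Dec 16, 1814 → Jan 16, 1815: 31 days (December has 31).
Jan 16, 1815 → Feb 16, 1815: 31 days (January has 31).
Feb 16, 1815 → Mar 16, 1815: 28 days (February has 28).
Mar 16, 1815 → Apr 16, 1815: 31 days (March has 31).
Apr 16, 1815 → May 16, 1815: 30 days (April has 30).
May 16, 1815 → Jun 16, 1815: 31 days (May has 31).
Jun 16, 1815 → Jul 16, 1815: 30 days (June has 30).
Jul 16, 1815 → Aug 16, 1815: 31 days (July has 31).
Aug 16, 1815 → Aug 21, 1815: 5 days.
Total: 2469 days.

2469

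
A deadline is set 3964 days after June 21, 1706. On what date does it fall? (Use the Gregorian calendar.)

+365 (one year) → Jun 21, 1707 (3599 left).
+366 (one year; includes Feb 29, 1708) → Jun 21, 1708 (3233 left).
+365 (one year) → Jun 21, 1709 (2868 left).
+365 (one year) → Jun 21, 1710 (2503 left).
+365 (one year) → Jun 21, 1711 (2138 left).
+366 (one year; includes Feb 29, 1712) → Jun 21, 1712 (1772 left).
+365 (one year) → Jun 21, 1713 (1407 left).
+365 (one year) → Jun 21, 1714 (1042 left).
+365 (one year) → Jun 21, 1715 (677 left).
+366 (one year; includes Feb 29, 1716) → Jun 21, 1716 (311 left).
Jun has 30 days: +10 → Jul 1, 1716 (301 left).
Jul has 31 days: +31 → Aug 1, 1716 (270 left).
Aug has 31 days: +31 → Sep 1, 1716 (239 left).
Sep has 30 days: +30 → Oct 1, 1716 (209 left).
Oct has 31 days: +31 → Nov 1, 1716 (178 left).
Nov has 30 days: +30 → Dec 1, 1716 (148 left).
Dec has 31 days: +31 → Jan 1, 1717 (117 left).
Jan has 31 days: +31 → Feb 1, 1717 (86 left).
Feb has 28 days: +28 → Mar 1, 1717 (58 left).
Mar has 31 days: +31 → Apr 1, 1717 (27 left).
+27 → Apr 28, 1717.

April 28, 1717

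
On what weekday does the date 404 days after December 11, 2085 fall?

Dec 11, 2085 is a Tuesday.
404 mod 7 = 5, so 404 days after a Tuesday is Tuesday + 5 = Sunday.

Sunday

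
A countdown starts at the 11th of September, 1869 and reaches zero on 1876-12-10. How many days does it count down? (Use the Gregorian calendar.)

Sep 11, 1869 → Sep 11, 1870: 365 days.
Sep 11, 1870 → Sep 11, 1871: 365 days.
Sep 11, 1871 → Sep 11, 1872: 366 days (Feb 29, 1872 is in that span).
Sep 11, 1872 → Sep 11, 1873: 365 days.
Sep 11, 1873 → Sep 11, 1874: 365 days.
Sep 11, 1874 → Sep 11, 1875: 365 days.
Sep 11, 1875 → Sep 11, 1876: 366 days (Feb 29, 1876 is in that span).
Sep 11, 1876 → Oct 11, 1876: 30 days (September has 30).
Oct 11, 1876 → Nov 11, 1876: 31 days (October has 31).
Nov 11, 1876 → Dec 10, 1876: 29 days.
Total: 2647 days.

2647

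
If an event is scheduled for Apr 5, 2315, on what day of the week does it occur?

Doomsday rule: the anchor day for the 2300s is Wednesday. For year 15: 15÷12 = 1 r 3, and 3÷4 = 0, so 1+3+0 = 4.
Wednesday + 4 ≡ Sunday — that's 2315's doomsday.
In April the doomsday date is Apr 4.
Apr 5 is 1 day after Apr 4; 1 mod 7 = 1, so Sunday + 1 = Monday.

Monday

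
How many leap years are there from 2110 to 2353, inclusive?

59

Multiples of 4 in [2110,2353]: 61.
Of those, multiples of 100: 2 (not leap unless ÷400).
Multiples of 400: 0.
Leap years = 61 − 2 + 0 = 59.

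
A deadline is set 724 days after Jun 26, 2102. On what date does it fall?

June 19, 2104

+365 (one year) → Jun 26, 2103 (359 left).
Jun has 30 days: +5 → Jul 1, 2103 (354 left).
Jul has 31 days: +31 → Aug 1, 2103 (323 left).
Aug has 31 days: +31 → Sep 1, 2103 (292 left).
Sep has 30 days: +30 → Oct 1, 2103 (262 left).
Oct has 31 days: +31 → Nov 1, 2103 (231 left).
Nov has 30 days: +30 → Dec 1, 2103 (201 left).
Dec has 31 days: +31 → Jan 1, 2104 (170 left).
Jan has 31 days: +31 → Feb 1, 2104 (139 left).
Feb has 29 days: +29 → Mar 1, 2104 (110 left).
Mar has 31 days: +31 → Apr 1, 2104 (79 left).
Apr has 30 days: +30 → May 1, 2104 (49 left).
May has 31 days: +31 → Jun 1, 2104 (18 left).
+18 → Jun 19, 2104.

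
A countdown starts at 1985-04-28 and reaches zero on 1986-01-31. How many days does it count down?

278

Apr 28, 1985 → May 28, 1985: 30 days (April has 30).
May 28, 1985 → Jun 28, 1985: 31 days (May has 31).
Jun 28, 1985 → Jul 28, 1985: 30 days (June has 30).
Jul 28, 1985 → Aug 28, 1985: 31 days (July has 31).
Aug 28, 1985 → Sep 28, 1985: 31 days (August has 31).
Sep 28, 1985 → Oct 28, 1985: 30 days (September has 30).
Oct 28, 1985 → Nov 28, 1985: 31 days (October has 31).
Nov 28, 1985 → Dec 28, 1985: 30 days (November has 30).
Dec 28, 1985 → Jan 28, 1986: 31 days (December has 31).
Jan 28, 1986 → Jan 31, 1986: 3 days.
Total: 278 days.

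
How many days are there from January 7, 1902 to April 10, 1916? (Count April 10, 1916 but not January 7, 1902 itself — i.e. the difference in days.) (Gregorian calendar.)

Jan 7, 1902 → Jan 7, 1903: 365 days.
Jan 7, 1903 → Jan 7, 1904: 365 days.
Jan 7, 1904 → Jan 7, 1905: 366 days (Feb 29, 1904 is in that span).
Jan 7, 1905 → Jan 7, 1906: 365 days.
Jan 7, 1906 → Jan 7, 1907: 365 days.
Jan 7, 1907 → Jan 7, 1908: 365 days.
Jan 7, 1908 → Jan 7, 1909: 366 days (Feb 29, 1908 is in that span).
Jan 7, 1909 → Jan 7, 1910: 365 days.
Jan 7, 1910 → Jan 7, 1911: 365 days.
Jan 7, 1911 → Jan 7, 1912: 365 days.
Jan 7, 1912 → Jan 7, 1913: 366 days (Feb 29, 1912 is in that span).
Jan 7, 1913 → Jan 7, 1914: 365 days.
Jan 7, 1914 → Jan 7, 1915: 365 days.
Jan 7, 1915 → Jan 7, 1916: 365 days.
Jan 7, 1916 → Feb 7, 1916: 31 days (January has 31).
Feb 7, 1916 → Mar 7, 1916: 29 days (February has 29).
Mar 7, 1916 → Apr 7, 1916: 31 days (March has 31).
Apr 7, 1916 → Apr 10, 1916: 3 days.
Total: 5207 days.

5207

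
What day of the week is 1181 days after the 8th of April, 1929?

Saturday

Apr 8, 1929 is a Monday.
1181 mod 7 = 5, so 1181 days after a Monday is Monday + 5 = Saturday.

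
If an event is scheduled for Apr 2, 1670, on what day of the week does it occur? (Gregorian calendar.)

Wednesday

Doomsday rule: the anchor day for the 1600s is Tuesday. For year 70: 70÷12 = 5 r 10, and 10÷4 = 2, so 5+10+2 = 17.
Tuesday + 17 ≡ Friday — that's 1670's doomsday.
In April the doomsday date is Apr 4.
Apr 2 is 2 days before Apr 4; 2 mod 7 = 2, so Friday − 2 = Wednesday.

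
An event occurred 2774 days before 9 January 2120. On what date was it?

June 5, 2112

−365 (one year) → Jan 9, 2119 (2409 left).
−365 (one year) → Jan 9, 2118 (2044 left).
−365 (one year) → Jan 9, 2117 (1679 left).
−366 (one year; includes Feb 29, 2116) → Jan 9, 2116 (1313 left).
−365 (one year) → Jan 9, 2115 (948 left).
−365 (one year) → Jan 9, 2114 (583 left).
−365 (one year) → Jan 9, 2113 (218 left).
−9 → Dec 31, 2112 (end of Dec, 31 days; 209 left).
−31 → Nov 30, 2112 (end of Nov, 30 days; 178 left).
−30 → Oct 31, 2112 (end of Oct, 31 days; 148 left).
−31 → Sep 30, 2112 (end of Sep, 30 days; 117 left).
−30 → Aug 31, 2112 (end of Aug, 31 days; 87 left).
−31 → Jul 31, 2112 (end of Jul, 31 days; 56 left).
−31 → Jun 30, 2112 (end of Jun, 30 days; 25 left).
−25 → Jun 5, 2112.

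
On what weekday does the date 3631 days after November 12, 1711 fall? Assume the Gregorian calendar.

Tuesday

First find the weekday of Nov 12, 1711. Doomsday rule: the anchor day for the 1700s is Sunday. For year 11: 11÷12 = 0 r 11, and 11÷4 = 2, so 0+11+2 = 13.
Sunday + 13 ≡ Saturday — that's 1711's doomsday.
In November the doomsday date is Nov 7.
Nov 12 is 5 days after Nov 7; 5 mod 7 = 5, so Saturday + 5 = Thursday.
3631 mod 7 = 5, so 3631 days after a Thursday is Thursday + 5 = Tuesday.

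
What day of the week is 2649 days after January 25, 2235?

Jan 25, 2235 is a Sunday.
2649 mod 7 = 3, so 2649 days after a Sunday is Sunday + 3 = Wednesday.

Wednesday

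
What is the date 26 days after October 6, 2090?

Oct has 31 days: +26 → Nov 1, 2090 (0 left).

November 1, 2090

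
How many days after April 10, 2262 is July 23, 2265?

Apr 10, 2262 → Apr 10, 2263: 365 days.
Apr 10, 2263 → Apr 10, 2264: 366 days (Feb 29, 2264 is in that span).
Apr 10, 2264 → Apr 10, 2265: 365 days.
Apr 10, 2265 → May 10, 2265: 30 days (April has 30).
May 10, 2265 → Jun 10, 2265: 31 days (May has 31).
Jun 10, 2265 → Jul 10, 2265: 30 days (June has 30).
Jul 10, 2265 → Jul 23, 2265: 13 days.
Total: 1200 days.

1200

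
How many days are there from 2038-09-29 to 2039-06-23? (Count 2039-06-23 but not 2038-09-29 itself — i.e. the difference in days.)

267

Sep 29, 2038 → Oct 29, 2038: 30 days (September has 30).
Oct 29, 2038 → Nov 29, 2038: 31 days (October has 31).
Nov 29, 2038 → Dec 29, 2038: 30 days (November has 30).
Dec 29, 2038 → Jan 29, 2039: 31 days (December has 31).
Jan 29, 2039 → Feb 28, 2039: 30 days (January has 31).
Feb 28, 2039 → Mar 28, 2039: 28 days (February has 28).
Mar 28, 2039 → Apr 28, 2039: 31 days (March has 31).
Apr 28, 2039 → May 28, 2039: 30 days (April has 30).
May 28, 2039 → Jun 23, 2039: 26 days.
Total: 267 days.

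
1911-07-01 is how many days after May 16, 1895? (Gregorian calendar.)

May 16, 1895 → May 16, 1896: 366 days (Feb 29, 1896 is in that span).
May 16, 1896 → May 16, 1897: 365 days.
May 16, 1897 → May 16, 1898: 365 days.
May 16, 1898 → May 16, 1899: 365 days.
May 16, 1899 → May 16, 1900: 365 days.
May 16, 1900 → May 16, 1901: 365 days.
May 16, 1901 → May 16, 1902: 365 days.
May 16, 1902 → May 16, 1903: 365 days.
May 16, 1903 → May 16, 1904: 366 days (Feb 29, 1904 is in that span).
May 16, 1904 → May 16, 1905: 365 days.
May 16, 1905 → May 16, 1906: 365 days.
May 16, 1906 → May 16, 1907: 365 days.
May 16, 1907 → May 16, 1908: 366 days (Feb 29, 1908 is in that span).
May 16, 1908 → May 16, 1909: 365 days.
May 16, 1909 → May 16, 1910: 365 days.
May 16, 1910 → May 16, 1911: 365 days.
May 16, 1911 → Jun 16, 1911: 31 days (May has 31).
Jun 16, 1911 → Jul 1, 1911: 15 days.
Total: 5889 days.

5889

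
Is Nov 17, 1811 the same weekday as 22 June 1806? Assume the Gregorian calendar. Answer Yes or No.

From Jun 22, 1806 to Nov 17, 1811 is 1974 days.
1974 mod 7 = 0, so they are the same weekday.
(Jun 22, 1806 is a Sunday; Nov 17, 1811 is a Sunday.)

Yes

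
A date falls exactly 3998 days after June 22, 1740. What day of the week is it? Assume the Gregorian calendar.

Thursday

First find the weekday of Jun 22, 1740. Doomsday rule: the anchor day for the 1700s is Sunday. For year 40: 40÷12 = 3 r 4, and 4÷4 = 1, so 3+4+1 = 8.
Sunday + 8 ≡ Monday — that's 1740's doomsday.
In June the doomsday date is Jun 6.
Jun 22 is 16 days after Jun 6; 16 mod 7 = 2, so Monday + 2 = Wednesday.
3998 mod 7 = 1, so 3998 days after a Wednesday is Wednesday + 1 = Thursday.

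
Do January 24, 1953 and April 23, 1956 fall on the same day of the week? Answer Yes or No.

No

From Jan 24, 1953 to Apr 23, 1956 is 1185 days.
1185 mod 7 = 2, so they are different weekdays.
(Jan 24, 1953 is a Saturday; Apr 23, 1956 is a Monday.)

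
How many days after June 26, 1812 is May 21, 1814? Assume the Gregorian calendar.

Jun 26, 1812 → Jun 26, 1813: 365 days.
Jun 26, 1813 → Jul 26, 1813: 30 days (June has 30).
Jul 26, 1813 → Aug 26, 1813: 31 days (July has 31).
Aug 26, 1813 → Sep 26, 1813: 31 days (August has 31).
Sep 26, 1813 → Oct 26, 1813: 30 days (September has 30).
Oct 26, 1813 → Nov 26, 1813: 31 days (October has 31).
Nov 26, 1813 → Dec 26, 1813: 30 days (November has 30).
Dec 26, 1813 → Jan 26, 1814: 31 days (December has 31).
Jan 26, 1814 → Feb 26, 1814: 31 days (January has 31).
Feb 26, 1814 → Mar 26, 1814: 28 days (February has 28).
Mar 26, 1814 → Apr 26, 1814: 31 days (March has 31).
Apr 26, 1814 → May 21, 1814: 25 days.
Total: 694 days.

694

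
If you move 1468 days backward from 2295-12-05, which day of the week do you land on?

Saturday

Dec 5, 2295 is a Thursday.
1468 mod 7 = 5, so 1468 days before a Thursday is Thursday − 5 = Saturday.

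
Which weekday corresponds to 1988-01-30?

Saturday

Doomsday rule: the anchor day for the 1900s is Wednesday. For year 88: 88÷12 = 7 r 4, and 4÷4 = 1, so 7+4+1 = 12.
Wednesday + 12 ≡ Monday — that's 1988's doomsday.
In January the doomsday date is Jan 4 (1988 is a leap year (divisible by 4)).
Jan 30 is 26 days after Jan 4; 26 mod 7 = 5, so Monday + 5 = Saturday.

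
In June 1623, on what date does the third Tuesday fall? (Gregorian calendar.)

June 20, 1623

June 1, 1623 is a Thursday.
The first Tuesday is therefore June 6 (5 days later).
The third Tuesday is 6 + 2×7 = June 20.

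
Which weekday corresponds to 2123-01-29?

Doomsday rule: the anchor day for the 2100s is Sunday. For year 23: 23÷12 = 1 r 11, and 11÷4 = 2, so 1+11+2 = 14.
Sunday + 14 ≡ Sunday — that's 2123's doomsday.
In January the doomsday date is Jan 3 (2123 is not a leap year).
Jan 29 is 26 days after Jan 3; 26 mod 7 = 5, so Sunday + 5 = Friday.

Friday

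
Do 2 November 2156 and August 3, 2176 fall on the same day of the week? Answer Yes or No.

From Nov 2, 2156 to Aug 3, 2176 is 7214 days.
7214 mod 7 = 4, so they are different weekdays.
(Nov 2, 2156 is a Tuesday; Aug 3, 2176 is a Saturday.)

No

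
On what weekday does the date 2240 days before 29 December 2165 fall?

Sunday

Dec 29, 2165 is a Sunday.
2240 mod 7 = 0, so 2240 days before a Sunday is Sunday − 0 = Sunday.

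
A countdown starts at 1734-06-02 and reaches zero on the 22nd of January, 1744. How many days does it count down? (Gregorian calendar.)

Jun 2, 1734 → Jun 2, 1735: 365 days.
Jun 2, 1735 → Jun 2, 1736: 366 days (Feb 29, 1736 is in that span).
Jun 2, 1736 → Jun 2, 1737: 365 days.
Jun 2, 1737 → Jun 2, 1738: 365 days.
Jun 2, 1738 → Jun 2, 1739: 365 days.
Jun 2, 1739 → Jun 2, 1740: 366 days (Feb 29, 1740 is in that span).
Jun 2, 1740 → Jun 2, 1741: 365 days.
Jun 2, 1741 → Jun 2, 1742: 365 days.
Jun 2, 1742 → Jun 2, 1743: 365 days.
Jun 2, 1743 → Jul 2, 1743: 30 days (June has 30).
Jul 2, 1743 → Aug 2, 1743: 31 days (July has 31).
Aug 2, 1743 → Sep 2, 1743: 31 days (August has 31).
Sep 2, 1743 → Oct 2, 1743: 30 days (September has 30).
Oct 2, 1743 → Nov 2, 1743: 31 days (October has 31).
Nov 2, 1743 → Dec 2, 1743: 30 days (November has 30).
Dec 2, 1743 → Jan 2, 1744: 31 days (December has 31).
Jan 2, 1744 → Jan 22, 1744: 20 days.
Total: 3521 days.

3521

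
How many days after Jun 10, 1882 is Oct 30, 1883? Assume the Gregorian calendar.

Jun 10, 1882 → Jun 10, 1883: 365 days.
Jun 10, 1883 → Jul 10, 1883: 30 days (June has 30).
Jul 10, 1883 → Aug 10, 1883: 31 days (July has 31).
Aug 10, 1883 → Sep 10, 1883: 31 days (August has 31).
Sep 10, 1883 → Oct 10, 1883: 30 days (September has 30).
Oct 10, 1883 → Oct 30, 1883: 20 days.
Total: 507 days.

507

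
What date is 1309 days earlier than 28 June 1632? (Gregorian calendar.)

November 27, 1628

−366 (one year; includes Feb 29, 1632) → Jun 28, 1631 (943 left).
−365 (one year) → Jun 28, 1630 (578 left).
−365 (one year) → Jun 28, 1629 (213 left).
−28 → May 31, 1629 (end of May, 31 days; 185 left).
−31 → Apr 30, 1629 (end of Apr, 30 days; 154 left).
−30 → Mar 31, 1629 (end of Mar, 31 days; 124 left).
−31 → Feb 28, 1629 (end of Feb, 28 days; 93 left).
−28 → Jan 31, 1629 (end of Jan, 31 days; 65 left).
−31 → Dec 31, 1628 (end of Dec, 31 days; 34 left).
−31 → Nov 30, 1628 (end of Nov, 30 days; 3 left).
−3 → Nov 27, 1628.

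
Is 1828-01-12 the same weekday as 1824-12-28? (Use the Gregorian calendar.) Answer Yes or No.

No

From Dec 28, 1824 to Jan 12, 1828 is 1110 days.
1110 mod 7 = 4, so they are different weekdays.
(Dec 28, 1824 is a Tuesday; Jan 12, 1828 is a Saturday.)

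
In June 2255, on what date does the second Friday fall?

June 8, 2255

June 1, 2255 is a Friday.
The first Friday is therefore June 1 (same day).
The second Friday is 1 + 1×7 = June 8.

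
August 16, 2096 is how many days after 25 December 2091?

Dec 25, 2091 → Dec 25, 2092: 366 days (Feb 29, 2092 is in that span).
Dec 25, 2092 → Dec 25, 2093: 365 days.
Dec 25, 2093 → Dec 25, 2094: 365 days.
Dec 25, 2094 → Dec 25, 2095: 365 days.
Dec 25, 2095 → Jan 25, 2096: 31 days (December has 31).
Jan 25, 2096 → Feb 25, 2096: 31 days (January has 31).
Feb 25, 2096 → Mar 25, 2096: 29 days (February has 29).
Mar 25, 2096 → Apr 25, 2096: 31 days (March has 31).
Apr 25, 2096 → May 25, 2096: 30 days (April has 30).
May 25, 2096 → Jun 25, 2096: 31 days (May has 31).
Jun 25, 2096 → Jul 25, 2096: 30 days (June has 30).
Jul 25, 2096 → Aug 16, 2096: 22 days.
Total: 1696 days.

1696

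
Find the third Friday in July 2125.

July 20, 2125

July 1, 2125 is a Sunday.
The first Friday is therefore July 6 (5 days later).
The third Friday is 6 + 2×7 = July 20.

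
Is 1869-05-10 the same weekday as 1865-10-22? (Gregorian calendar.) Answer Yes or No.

From Oct 22, 1865 to May 10, 1869 is 1296 days.
1296 mod 7 = 1, so they are different weekdays.
(Oct 22, 1865 is a Sunday; May 10, 1869 is a Monday.)

No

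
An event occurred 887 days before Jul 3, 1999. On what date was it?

January 27, 1997

−365 (one year) → Jul 3, 1998 (522 left).
−365 (one year) → Jul 3, 1997 (157 left).
−3 → Jun 30, 1997 (end of Jun, 30 days; 154 left).
−30 → May 31, 1997 (end of May, 31 days; 124 left).
−31 → Apr 30, 1997 (end of Apr, 30 days; 93 left).
−30 → Mar 31, 1997 (end of Mar, 31 days; 63 left).
−31 → Feb 28, 1997 (end of Feb, 28 days; 32 left).
−28 → Jan 31, 1997 (end of Jan, 31 days; 4 left).
−4 → Jan 27, 1997.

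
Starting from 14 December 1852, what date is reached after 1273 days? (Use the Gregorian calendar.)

+365 (one year) → Dec 14, 1853 (908 left).
+365 (one year) → Dec 14, 1854 (543 left).
+365 (one year) → Dec 14, 1855 (178 left).
Dec has 31 days: +18 → Jan 1, 1856 (160 left).
Jan has 31 days: +31 → Feb 1, 1856 (129 left).
Feb has 29 days: +29 → Mar 1, 1856 (100 left).
Mar has 31 days: +31 → Apr 1, 1856 (69 left).
Apr has 30 days: +30 → May 1, 1856 (39 left).
May has 31 days: +31 → Jun 1, 1856 (8 left).
+8 → Jun 9, 1856.

June 9, 1856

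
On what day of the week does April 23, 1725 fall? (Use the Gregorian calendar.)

Doomsday rule: the anchor day for the 1700s is Sunday. For year 25: 25÷12 = 2 r 1, and 1÷4 = 0, so 2+1+0 = 3.
Sunday + 3 ≡ Wednesday — that's 1725's doomsday.
In April the doomsday date is Apr 4.
Apr 23 is 19 days after Apr 4; 19 mod 7 = 5, so Wednesday + 5 = Monday.

Monday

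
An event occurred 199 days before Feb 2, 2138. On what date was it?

−2 → Jan 31, 2138 (end of Jan, 31 days; 197 left).
−31 → Dec 31, 2137 (end of Dec, 31 days; 166 left).
−31 → Nov 30, 2137 (end of Nov, 30 days; 135 left).
−30 → Oct 31, 2137 (end of Oct, 31 days; 105 left).
−31 → Sep 30, 2137 (end of Sep, 30 days; 74 left).
−30 → Aug 31, 2137 (end of Aug, 31 days; 44 left).
−31 → Jul 31, 2137 (end of Jul, 31 days; 13 left).
−13 → Jul 18, 2137.

July 18, 2137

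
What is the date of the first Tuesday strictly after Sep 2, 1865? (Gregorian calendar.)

September 5, 1865

Sep 2, 1865 is a Saturday.
From Saturday to the next Tuesday is 3 days.
Sep 2, 1865 + 3 = Sep 5, 1865.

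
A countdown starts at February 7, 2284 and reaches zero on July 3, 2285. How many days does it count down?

Feb 7, 2284 → Feb 7, 2285: 366 days (Feb 29, 2284 is in that span).
Feb 7, 2285 → Mar 7, 2285: 28 days (February has 28).
Mar 7, 2285 → Apr 7, 2285: 31 days (March has 31).
Apr 7, 2285 → May 7, 2285: 30 days (April has 30).
May 7, 2285 → Jun 7, 2285: 31 days (May has 31).
Jun 7, 2285 → Jul 3, 2285: 26 days.
Total: 512 days.

512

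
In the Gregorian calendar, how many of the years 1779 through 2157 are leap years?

92

Multiples of 4 in [1779,2157]: 95.
Of those, multiples of 100: 4 (not leap unless ÷400).
Multiples of 400: 1.
Leap years = 95 − 4 + 1 = 92.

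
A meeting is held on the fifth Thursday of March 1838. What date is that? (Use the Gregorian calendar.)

March 29, 1838

March 1, 1838 is a Thursday.
The first Thursday is therefore March 1 (same day).
The fifth Thursday is 1 + 4×7 = March 29.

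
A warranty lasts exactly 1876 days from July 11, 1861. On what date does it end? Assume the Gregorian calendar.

August 30, 1866

+365 (one year) → Jul 11, 1862 (1511 left).
+365 (one year) → Jul 11, 1863 (1146 left).
+366 (one year; includes Feb 29, 1864) → Jul 11, 1864 (780 left).
+365 (one year) → Jul 11, 1865 (415 left).
+365 (one year) → Jul 11, 1866 (50 left).
Jul has 31 days: +21 → Aug 1, 1866 (29 left).
+29 → Aug 30, 1866.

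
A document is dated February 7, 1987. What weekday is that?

Saturday

Doomsday rule: the anchor day for the 1900s is Wednesday. For year 87: 87÷12 = 7 r 3, and 3÷4 = 0, so 7+3+0 = 10.
Wednesday + 10 ≡ Saturday — that's 1987's doomsday.
In February the doomsday date is Feb 28 (1987 is not a leap year).
Feb 7 is 21 days before Feb 28; 21 mod 7 = 0, so Saturday − 0 = Saturday.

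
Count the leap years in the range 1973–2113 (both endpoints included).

34

Multiples of 4 in [1973,2113]: 35.
Of those, multiples of 100: 2 (not leap unless ÷400).
Multiples of 400: 1.
Leap years = 35 − 2 + 1 = 34.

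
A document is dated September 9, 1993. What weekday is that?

Doomsday rule: the anchor day for the 1900s is Wednesday. For year 93: 93÷12 = 7 r 9, and 9÷4 = 2, so 7+9+2 = 18.
Wednesday + 18 ≡ Sunday — that's 1993's doomsday.
In September the doomsday date is Sep 5.
Sep 9 is 4 days after Sep 5; 4 mod 7 = 4, so Sunday + 4 = Thursday.

Thursday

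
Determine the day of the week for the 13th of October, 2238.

Doomsday rule: the anchor day for the 2200s is Friday. For year 38: 38÷12 = 3 r 2, and 2÷4 = 0, so 3+2+0 = 5.
Friday + 5 ≡ Wednesday — that's 2238's doomsday.
In October the doomsday date is Oct 10.
Oct 13 is 3 days after Oct 10; 3 mod 7 = 3, so Wednesday + 3 = Saturday.

Saturday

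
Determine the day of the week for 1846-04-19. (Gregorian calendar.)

Sunday

Doomsday rule: the anchor day for the 1800s is Friday. For year 46: 46÷12 = 3 r 10, and 10÷4 = 2, so 3+10+2 = 15.
Friday + 15 ≡ Saturday — that's 1846's doomsday.
In April the doomsday date is Apr 4.
Apr 19 is 15 days after Apr 4; 15 mod 7 = 1, so Saturday + 1 = Sunday.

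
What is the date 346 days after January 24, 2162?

Jan has 31 days: +8 → Feb 1, 2162 (338 left).
Feb has 28 days: +28 → Mar 1, 2162 (310 left).
Mar has 31 days: +31 → Apr 1, 2162 (279 left).
Apr has 30 days: +30 → May 1, 2162 (249 left).
May has 31 days: +31 → Jun 1, 2162 (218 left).
Jun has 30 days: +30 → Jul 1, 2162 (188 left).
Jul has 31 days: +31 → Aug 1, 2162 (157 left).
Aug has 31 days: +31 → Sep 1, 2162 (126 left).
Sep has 30 days: +30 → Oct 1, 2162 (96 left).
Oct has 31 days: +31 → Nov 1, 2162 (65 left).
Nov has 30 days: +30 → Dec 1, 2162 (35 left).
Dec has 31 days: +31 → Jan 1, 2163 (4 left).
+4 → Jan 5, 2163.

January 5, 2163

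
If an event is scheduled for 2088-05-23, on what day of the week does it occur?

Sunday

Doomsday rule: the anchor day for the 2000s is Tuesday. For year 88: 88÷12 = 7 r 4, and 4÷4 = 1, so 7+4+1 = 12.
Tuesday + 12 ≡ Sunday — that's 2088's doomsday.
In May the doomsday date is May 9.
May 23 is 14 days after May 9; 14 mod 7 = 0, so Sunday + 0 = Sunday.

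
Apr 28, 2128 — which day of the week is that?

Doomsday rule: the anchor day for the 2100s is Sunday. For year 28: 28÷12 = 2 r 4, and 4÷4 = 1, so 2+4+1 = 7.
Sunday + 7 ≡ Sunday — that's 2128's doomsday.
In April the doomsday date is Apr 4.
Apr 28 is 24 days after Apr 4; 24 mod 7 = 3, so Sunday + 3 = Wednesday.

Wednesday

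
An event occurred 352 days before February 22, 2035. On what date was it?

−22 → Jan 31, 2035 (end of Jan, 31 days; 330 left).
−31 → Dec 31, 2034 (end of Dec, 31 days; 299 left).
−31 → Nov 30, 2034 (end of Nov, 30 days; 268 left).
−30 → Oct 31, 2034 (end of Oct, 31 days; 238 left).
−31 → Sep 30, 2034 (end of Sep, 30 days; 207 left).
−30 → Aug 31, 2034 (end of Aug, 31 days; 177 left).
−31 → Jul 31, 2034 (end of Jul, 31 days; 146 left).
−31 → Jun 30, 2034 (end of Jun, 30 days; 115 left).
−30 → May 31, 2034 (end of May, 31 days; 85 left).
−31 → Apr 30, 2034 (end of Apr, 30 days; 54 left).
−30 → Mar 31, 2034 (end of Mar, 31 days; 24 left).
−24 → Mar 7, 2034.

March 7, 2034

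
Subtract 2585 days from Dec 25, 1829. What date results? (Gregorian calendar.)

November 27, 1822

−365 (one year) → Dec 25, 1828 (2220 left).
−366 (one year; includes Feb 29, 1828) → Dec 25, 1827 (1854 left).
−365 (one year) → Dec 25, 1826 (1489 left).
−365 (one year) → Dec 25, 1825 (1124 left).
−365 (one year) → Dec 25, 1824 (759 left).
−366 (one year; includes Feb 29, 1824) → Dec 25, 1823 (393 left).
−25 → Nov 30, 1823 (end of Nov, 30 days; 368 left).
−30 → Oct 31, 1823 (end of Oct, 31 days; 338 left).
−31 → Sep 30, 1823 (end of Sep, 30 days; 307 left).
−30 → Aug 31, 1823 (end of Aug, 31 days; 277 left).
−31 → Jul 31, 1823 (end of Jul, 31 days; 246 left).
−31 → Jun 30, 1823 (end of Jun, 30 days; 215 left).
−30 → May 31, 1823 (end of May, 31 days; 185 left).
−31 → Apr 30, 1823 (end of Apr, 30 days; 154 left).
−30 → Mar 31, 1823 (end of Mar, 31 days; 124 left).
−31 → Feb 28, 1823 (end of Feb, 28 days; 93 left).
−28 → Jan 31, 1823 (end of Jan, 31 days; 65 left).
−31 → Dec 31, 1822 (end of Dec, 31 days; 34 left).
−31 → Nov 30, 1822 (end of Nov, 30 days; 3 left).
−3 → Nov 27, 1822.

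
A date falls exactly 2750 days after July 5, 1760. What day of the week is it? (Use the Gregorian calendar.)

Jul 5, 1760 is a Saturday.
2750 mod 7 = 6, so 2750 days after a Saturday is Saturday + 6 = Friday.

Friday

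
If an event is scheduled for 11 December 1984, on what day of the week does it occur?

Tuesday

Doomsday rule: the anchor day for the 1900s is Wednesday. For year 84: 84÷12 = 7 r 0, and 0÷4 = 0, so 7+0+0 = 7.
Wednesday + 7 ≡ Wednesday — that's 1984's doomsday.
In December the doomsday date is Dec 12.
Dec 11 is 1 day before Dec 12; 1 mod 7 = 1, so Wednesday − 1 = Tuesday.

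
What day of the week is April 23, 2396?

Doomsday rule: the anchor day for the 2300s is Wednesday. For year 96: 96÷12 = 8 r 0, and 0÷4 = 0, so 8+0+0 = 8.
Wednesday + 8 ≡ Thursday — that's 2396's doomsday.
In April the doomsday date is Apr 4.
Apr 23 is 19 days after Apr 4; 19 mod 7 = 5, so Thursday + 5 = Tuesday.

Tuesday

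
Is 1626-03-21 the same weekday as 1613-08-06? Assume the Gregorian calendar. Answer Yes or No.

No

From Aug 6, 1613 to Mar 21, 1626 is 4610 days.
4610 mod 7 = 4, so they are different weekdays.
(Aug 6, 1613 is a Tuesday; Mar 21, 1626 is a Saturday.)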